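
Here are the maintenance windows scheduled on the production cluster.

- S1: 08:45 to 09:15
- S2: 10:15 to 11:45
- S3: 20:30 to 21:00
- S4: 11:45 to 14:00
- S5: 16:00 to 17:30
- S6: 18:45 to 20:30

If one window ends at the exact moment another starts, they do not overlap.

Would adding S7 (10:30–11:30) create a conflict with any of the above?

S1: ends 09:15 at or before S7 starts 10:30 → clear.
S2: starts 10:15 before S7 ends 11:30, and ends 11:45 after S7 starts 10:30 → overlap.
S4: starts 11:45 at or after S7 ends 11:30 → clear.
S5: starts 16:00 at or after S7 ends 11:30 → clear.
S6: starts 18:45 at or after S7 ends 11:30 → clear.
S3: starts 20:30 at or after S7 ends 11:30 → clear.
S7 overlaps S2.

Yes — it overlaps S2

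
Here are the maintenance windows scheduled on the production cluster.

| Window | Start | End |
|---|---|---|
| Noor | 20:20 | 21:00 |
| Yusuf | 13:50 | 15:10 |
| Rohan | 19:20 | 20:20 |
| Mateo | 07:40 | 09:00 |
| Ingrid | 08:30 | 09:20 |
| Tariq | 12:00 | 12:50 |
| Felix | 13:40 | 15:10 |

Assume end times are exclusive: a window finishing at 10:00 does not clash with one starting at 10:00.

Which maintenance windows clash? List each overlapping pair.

Felix & Yusuf, Ingrid & Mateo

Sorted by start: Mateo, Ingrid, Tariq, Felix, Yusuf, Rohan, Noor.
Ingrid starts before Mateo ends → Mateo and Ingrid overlap.
Tariq starts after Mateo ends — done with Mateo.
Tariq starts after Ingrid ends — done with Ingrid.
Felix starts after Tariq ends — done with Tariq.
Yusuf starts before Felix ends → Felix and Yusuf overlap.
Rohan starts after Felix ends — done with Felix.
Rohan starts after Yusuf ends — done with Yusuf.
Noor starts exactly when Rohan ends (back-to-back, no overlap).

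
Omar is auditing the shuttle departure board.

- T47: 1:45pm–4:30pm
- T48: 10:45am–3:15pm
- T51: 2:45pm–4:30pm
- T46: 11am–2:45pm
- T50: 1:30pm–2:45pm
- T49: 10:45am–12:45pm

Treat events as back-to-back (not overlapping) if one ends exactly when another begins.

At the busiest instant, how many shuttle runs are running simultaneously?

Sweep the timeline, counting +1 at each start and −1 at each end (ends before starts at a tie):
10:45am start T48 → 1
10:45am start T49 → 2
11am start T46 → 3
12:45pm end T49 → 2
1:30pm start T50 → 3
1:45pm start T47 → 4
2:45pm end T46 → 3
2:45pm end T50 → 2
2:45pm start T51 → 3
3:15pm end T48 → 2
4:30pm end T47 → 1
4:30pm end T51 → 0
Peak is 4, at 1:45pm (T46, T47, T48, T50).

4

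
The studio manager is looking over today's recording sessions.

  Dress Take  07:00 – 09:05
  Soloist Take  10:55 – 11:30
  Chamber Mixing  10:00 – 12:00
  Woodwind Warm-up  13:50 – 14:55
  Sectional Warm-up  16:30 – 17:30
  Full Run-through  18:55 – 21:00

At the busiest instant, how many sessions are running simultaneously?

Sweep the timeline, counting +1 at each start and −1 at each end (ends before starts at a tie):
07:00 start Dress Take → 1
09:05 end Dress Take → 0
10:00 start Chamber Mixing → 1
10:55 start Soloist Take → 2
11:30 end Soloist Take → 1
12:00 end Chamber Mixing → 0
13:50 start Woodwind Warm-up → 1
14:55 end Woodwind Warm-up → 0
16:30 start Sectional Warm-up → 1
17:30 end Sectional Warm-up → 0
18:55 start Full Run-through → 1
21:00 end Full Run-through → 0
Peak is 2, at 10:55 (Chamber Mixing, Soloist Take).

2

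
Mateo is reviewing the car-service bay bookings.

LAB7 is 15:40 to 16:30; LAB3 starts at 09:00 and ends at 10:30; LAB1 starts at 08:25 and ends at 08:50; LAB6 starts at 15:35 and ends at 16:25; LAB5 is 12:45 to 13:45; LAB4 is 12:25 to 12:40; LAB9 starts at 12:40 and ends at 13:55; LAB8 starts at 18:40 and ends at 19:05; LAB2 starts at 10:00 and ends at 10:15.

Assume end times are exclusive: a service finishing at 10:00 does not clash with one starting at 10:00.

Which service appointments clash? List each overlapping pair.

LAB2 & LAB3, LAB5 & LAB9, LAB6 & LAB7

Sorted by start: LAB1, LAB3, LAB2, LAB4, LAB9, LAB5, LAB6, LAB7, LAB8.
LAB3 starts after LAB1 ends — done with LAB1.
LAB2 starts before LAB3 ends → LAB3 and LAB2 overlap.
LAB4 starts after LAB3 ends — done with LAB3.
LAB4 starts after LAB2 ends — done with LAB2.
LAB9 starts exactly when LAB4 ends (back-to-back, no overlap) — done with LAB4.
LAB5 starts before LAB9 ends → LAB9 and LAB5 overlap.
LAB6 starts after LAB9 ends — done with LAB9.
LAB6 starts after LAB5 ends — done with LAB5.
LAB7 starts before LAB6 ends → LAB6 and LAB7 overlap.
LAB8 starts after LAB6 ends.
LAB8 starts after LAB7 ends.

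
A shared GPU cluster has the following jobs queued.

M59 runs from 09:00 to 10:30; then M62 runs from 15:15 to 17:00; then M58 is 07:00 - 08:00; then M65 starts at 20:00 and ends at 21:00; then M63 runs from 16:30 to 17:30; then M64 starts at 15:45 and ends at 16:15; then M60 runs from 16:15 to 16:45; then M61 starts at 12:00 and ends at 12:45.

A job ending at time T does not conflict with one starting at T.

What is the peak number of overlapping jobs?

Sweep the timeline, counting +1 at each start and −1 at each end (ends before starts at a tie):
07:00 start M58 → 1
08:00 end M58 → 0
09:00 start M59 → 1
10:30 end M59 → 0
12:00 start M61 → 1
12:45 end M61 → 0
15:15 start M62 → 1
15:45 start M64 → 2
16:15 end M64 → 1
16:15 start M60 → 2
16:30 start M63 → 3
16:45 end M60 → 2
17:00 end M62 → 1
17:30 end M63 → 0
20:00 start M65 → 1
21:00 end M65 → 0
Peak is 3, at 16:30 (M60, M62, M63).

3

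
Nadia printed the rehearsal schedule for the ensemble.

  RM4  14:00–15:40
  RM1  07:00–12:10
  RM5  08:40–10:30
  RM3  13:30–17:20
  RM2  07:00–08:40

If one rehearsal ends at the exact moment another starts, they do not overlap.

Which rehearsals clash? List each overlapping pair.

Sorted by start: RM1, RM2, RM5, RM3, RM4.
RM2 starts before RM1 ends → RM1 and RM2 overlap.
RM5 starts before RM1 ends → RM1 and RM5 overlap.
RM3 starts after RM1 ends, so RM1 has no further overlaps.
RM5 starts exactly when RM2 ends (back-to-back, no overlap), so RM2 has no further overlaps.
RM3 starts after RM5 ends, so RM5 has no further overlaps.
RM4 starts before RM3 ends → RM3 and RM4 overlap.

RM1 & RM2, RM1 & RM5, RM3 & RM4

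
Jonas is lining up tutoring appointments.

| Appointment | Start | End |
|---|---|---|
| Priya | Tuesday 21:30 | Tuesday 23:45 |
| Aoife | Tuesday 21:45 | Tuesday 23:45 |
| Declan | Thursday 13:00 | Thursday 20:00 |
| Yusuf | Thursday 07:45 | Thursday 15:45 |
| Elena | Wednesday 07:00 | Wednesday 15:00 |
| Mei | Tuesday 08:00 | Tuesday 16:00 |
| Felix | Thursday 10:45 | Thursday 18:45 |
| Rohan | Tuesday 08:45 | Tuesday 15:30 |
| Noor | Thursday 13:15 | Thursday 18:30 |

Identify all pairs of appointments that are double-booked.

Sorted by start: Mei, Rohan, Priya, Aoife, Elena, Yusuf, Felix, Declan, Noor.
Rohan starts before Mei ends → Mei and Rohan overlap.
Priya starts after Mei ends — done with Mei.
Priya starts after Rohan ends — done with Rohan.
Aoife starts before Priya ends → Priya and Aoife overlap.
Elena starts after Priya ends — done with Priya.
Elena starts after Aoife ends — done with Aoife.
Yusuf starts after Elena ends — done with Elena.
Felix starts before Yusuf ends → Yusuf and Felix overlap.
Declan starts before Yusuf ends → Yusuf and Declan overlap.
Noor starts before Yusuf ends → Yusuf and Noor overlap.
Declan starts before Felix ends → Felix and Declan overlap.
Noor starts before Felix ends → Felix and Noor overlap.
Noor starts before Declan ends → Declan and Noor overlap.

Aoife & Priya, Declan & Felix, Declan & Noor, Declan & Yusuf, Felix & Noor, Felix & Yusuf, Mei & Rohan, Noor & Yusuf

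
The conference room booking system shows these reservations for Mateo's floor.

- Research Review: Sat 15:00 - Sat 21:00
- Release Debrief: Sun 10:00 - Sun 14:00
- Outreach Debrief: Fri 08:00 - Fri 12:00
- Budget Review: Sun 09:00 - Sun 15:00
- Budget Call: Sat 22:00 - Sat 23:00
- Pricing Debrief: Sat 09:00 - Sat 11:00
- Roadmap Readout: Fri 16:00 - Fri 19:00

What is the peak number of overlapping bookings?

Sort all start/end points and keep a running count:
Fri 08:00 start Outreach Debrief → 1
Fri 12:00 end Outreach Debrief → 0
Fri 16:00 start Roadmap Readout → 1
Fri 19:00 end Roadmap Readout → 0
Sat 09:00 start Pricing Debrief → 1
Sat 11:00 end Pricing Debrief → 0
Sat 15:00 start Research Review → 1
Sat 21:00 end Research Review → 0
Sat 22:00 start Budget Call → 1
Sat 23:00 end Budget Call → 0
Sun 09:00 start Budget Review → 1
Sun 10:00 start Release Debrief → 2
Sun 14:00 end Release Debrief → 1
Sun 15:00 end Budget Review → 0
Peak is 2, at Sun 10:00 (Budget Review, Release Debrief).

2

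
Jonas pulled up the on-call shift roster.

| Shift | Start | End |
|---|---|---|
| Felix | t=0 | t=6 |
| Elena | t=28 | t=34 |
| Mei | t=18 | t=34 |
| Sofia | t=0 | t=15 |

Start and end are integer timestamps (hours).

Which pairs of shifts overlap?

Elena & Mei, Felix & Sofia

Two intervals overlap when each starts before the other ends.
Sorted by start: Felix, Sofia, Mei, Elena.
Sofia starts before Felix ends → Felix and Sofia overlap.
Mei starts after Felix ends, so Felix has no further overlaps.
Mei starts after Sofia ends, so Sofia has no further overlaps.
Elena starts before Mei ends → Mei and Elena overlap.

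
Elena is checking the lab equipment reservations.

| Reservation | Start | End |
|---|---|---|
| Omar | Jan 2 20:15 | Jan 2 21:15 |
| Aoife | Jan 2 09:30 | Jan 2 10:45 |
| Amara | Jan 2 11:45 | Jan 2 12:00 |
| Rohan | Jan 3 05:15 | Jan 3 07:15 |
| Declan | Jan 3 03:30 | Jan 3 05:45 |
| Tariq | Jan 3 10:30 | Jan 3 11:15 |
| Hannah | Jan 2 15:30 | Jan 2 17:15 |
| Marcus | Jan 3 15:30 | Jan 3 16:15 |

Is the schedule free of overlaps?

No

Sorted by start: Aoife, Amara, Hannah, Omar, Declan, Rohan, Tariq, Marcus.
Amara starts after Aoife ends; Aoife is clear from here.
Hannah starts after Amara ends; Amara is clear from here.
Omar starts after Hannah ends; Hannah is clear from here.
Declan starts after Omar ends; Omar is clear from here.
Rohan starts before Declan ends → Declan and Rohan overlap.
That's a conflict, so the schedule is not conflict-free.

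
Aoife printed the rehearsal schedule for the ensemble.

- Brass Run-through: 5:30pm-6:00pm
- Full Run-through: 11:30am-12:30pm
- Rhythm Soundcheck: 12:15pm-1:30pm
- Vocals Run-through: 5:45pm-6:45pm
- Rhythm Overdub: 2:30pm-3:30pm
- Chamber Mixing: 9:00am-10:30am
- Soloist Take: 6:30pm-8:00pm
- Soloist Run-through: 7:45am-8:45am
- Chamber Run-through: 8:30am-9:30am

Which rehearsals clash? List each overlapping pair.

Two intervals overlap when each starts before the other ends.
Sorted by start: Soloist Run-through, Chamber Run-through, Chamber Mixing, Full Run-through, Rhythm Soundcheck, Rhythm Overdub, Brass Run-through, Vocals Run-through, Soloist Take.
Chamber Run-through starts before Soloist Run-through ends → Soloist Run-through and Chamber Run-through overlap.
Chamber Mixing starts after Soloist Run-through ends — done with Soloist Run-through.
Chamber Mixing starts before Chamber Run-through ends → Chamber Run-through and Chamber Mixing overlap.
Full Run-through starts after Chamber Run-through ends — done with Chamber Run-through.
Full Run-through starts after Chamber Mixing ends — done with Chamber Mixing.
Rhythm Soundcheck starts before Full Run-through ends → Full Run-through and Rhythm Soundcheck overlap.
Rhythm Overdub starts after Full Run-through ends — done with Full Run-through.
Rhythm Overdub starts after Rhythm Soundcheck ends — done with Rhythm Soundcheck.
Brass Run-through starts after Rhythm Overdub ends — done with Rhythm Overdub.
Vocals Run-through starts before Brass Run-through ends → Brass Run-through and Vocals Run-through overlap.
Soloist Take starts after Brass Run-through ends.
Soloist Take starts before Vocals Run-through ends → Vocals Run-through and Soloist Take overlap.

Brass Run-through & Vocals Run-through, Chamber Mixing & Chamber Run-through, Chamber Run-through & Soloist Run-through, Full Run-through & Rhythm Soundcheck, Soloist Take & Vocals Run-through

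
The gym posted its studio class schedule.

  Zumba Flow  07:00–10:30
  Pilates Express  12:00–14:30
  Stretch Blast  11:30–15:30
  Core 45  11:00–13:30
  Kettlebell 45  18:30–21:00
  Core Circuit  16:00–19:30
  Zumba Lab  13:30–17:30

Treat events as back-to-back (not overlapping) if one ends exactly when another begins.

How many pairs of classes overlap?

7

Check each pair: they overlap iff neither finishes before the other starts.
Sorted by start: Zumba Flow, Core 45, Stretch Blast, Pilates Express, Zumba Lab, Core Circuit, Kettlebell 45.
Core 45 starts after Zumba Flow ends — done with Zumba Flow.
Stretch Blast starts before Core 45 ends → Core 45 and Stretch Blast overlap.
Pilates Express starts before Core 45 ends → Core 45 and Pilates Express overlap.
Zumba Lab starts exactly when Core 45 ends (back-to-back, no overlap) — done with Core 45.
Pilates Express starts before Stretch Blast ends → Stretch Blast and Pilates Express overlap.
Zumba Lab starts before Stretch Blast ends → Stretch Blast and Zumba Lab overlap.
Core Circuit starts after Stretch Blast ends — done with Stretch Blast.
Zumba Lab starts before Pilates Express ends → Pilates Express and Zumba Lab overlap.
Core Circuit starts after Pilates Express ends — done with Pilates Express.
Core Circuit starts before Zumba Lab ends → Zumba Lab and Core Circuit overlap.
Kettlebell 45 starts after Zumba Lab ends.
Kettlebell 45 starts before Core Circuit ends → Core Circuit and Kettlebell 45 overlap.
Overlapping pairs: Core 45 & Pilates Express, Core 45 & Stretch Blast, Core Circuit & Kettlebell 45, Core Circuit & Zumba Lab, Pilates Express & Stretch Blast, Pilates Express & Zumba Lab, Stretch Blast & Zumba Lab — 7 in total.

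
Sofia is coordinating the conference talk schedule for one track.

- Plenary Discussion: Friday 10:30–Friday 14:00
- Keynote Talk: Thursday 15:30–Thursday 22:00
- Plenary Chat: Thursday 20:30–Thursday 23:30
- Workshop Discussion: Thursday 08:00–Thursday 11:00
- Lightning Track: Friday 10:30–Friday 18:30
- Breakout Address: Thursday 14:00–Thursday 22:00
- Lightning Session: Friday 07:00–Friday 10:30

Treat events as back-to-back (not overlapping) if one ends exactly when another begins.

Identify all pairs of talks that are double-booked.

Two intervals overlap when each starts before the other ends.
Sorted by start: Workshop Discussion, Breakout Address, Keynote Talk, Plenary Chat, Lightning Session, Plenary Discussion, Lightning Track.
Breakout Address starts after Workshop Discussion ends, so Workshop Discussion has no further overlaps.
Keynote Talk starts before Breakout Address ends → Breakout Address and Keynote Talk overlap.
Plenary Chat starts before Breakout Address ends → Breakout Address and Plenary Chat overlap.
Lightning Session starts after Breakout Address ends, so Breakout Address has no further overlaps.
Plenary Chat starts before Keynote Talk ends → Keynote Talk and Plenary Chat overlap.
Lightning Session starts after Keynote Talk ends, so Keynote Talk has no further overlaps.
Lightning Session starts after Plenary Chat ends, so Plenary Chat has no further overlaps.
Plenary Discussion starts exactly when Lightning Session ends (back-to-back, no overlap), so Lightning Session has no further overlaps.
Lightning Track starts before Plenary Discussion ends → Plenary Discussion and Lightning Track overlap.

Breakout Address & Keynote Talk, Breakout Address & Plenary Chat, Keynote Talk & Plenary Chat, Lightning Track & Plenary Discussion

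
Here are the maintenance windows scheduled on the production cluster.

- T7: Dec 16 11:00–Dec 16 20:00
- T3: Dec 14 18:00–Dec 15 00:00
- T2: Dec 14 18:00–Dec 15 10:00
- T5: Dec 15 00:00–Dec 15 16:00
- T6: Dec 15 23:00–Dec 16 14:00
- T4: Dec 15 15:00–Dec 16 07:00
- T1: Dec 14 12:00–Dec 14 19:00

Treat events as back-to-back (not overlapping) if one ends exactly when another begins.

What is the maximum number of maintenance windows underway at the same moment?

3

Sweep the timeline, counting +1 at each start and −1 at each end (ends before starts at a tie):
Dec 14 12:00 start T1 → 1
Dec 14 18:00 start T2 → 2
Dec 14 18:00 start T3 → 3
Dec 14 19:00 end T1 → 2
Dec 15 00:00 end T3 → 1
Dec 15 00:00 start T5 → 2
Dec 15 10:00 end T2 → 1
Dec 15 15:00 start T4 → 2
Dec 15 16:00 end T5 → 1
Dec 15 23:00 start T6 → 2
Dec 16 07:00 end T4 → 1
Dec 16 11:00 start T7 → 2
Dec 16 14:00 end T6 → 1
Dec 16 20:00 end T7 → 0
Peak is 3, at Dec 14 18:00 (T1, T2, T3).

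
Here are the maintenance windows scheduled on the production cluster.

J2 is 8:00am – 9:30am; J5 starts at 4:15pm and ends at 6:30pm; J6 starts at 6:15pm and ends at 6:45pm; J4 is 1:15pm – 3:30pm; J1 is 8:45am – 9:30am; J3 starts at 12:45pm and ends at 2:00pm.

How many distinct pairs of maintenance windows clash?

3

Check each pair: they overlap iff neither finishes before the other starts.
Sorted by start: J2, J1, J3, J4, J5, J6.
J1 starts before J2 ends → J2 and J1 overlap.
J3 starts after J2 ends — done with J2.
J3 starts after J1 ends — done with J1.
J4 starts before J3 ends → J3 and J4 overlap.
J5 starts after J3 ends — done with J3.
J5 starts after J4 ends — done with J4.
J6 starts before J5 ends → J5 and J6 overlap.
Overlapping pairs: J1 & J2, J3 & J4, J5 & J6 — 3 in total.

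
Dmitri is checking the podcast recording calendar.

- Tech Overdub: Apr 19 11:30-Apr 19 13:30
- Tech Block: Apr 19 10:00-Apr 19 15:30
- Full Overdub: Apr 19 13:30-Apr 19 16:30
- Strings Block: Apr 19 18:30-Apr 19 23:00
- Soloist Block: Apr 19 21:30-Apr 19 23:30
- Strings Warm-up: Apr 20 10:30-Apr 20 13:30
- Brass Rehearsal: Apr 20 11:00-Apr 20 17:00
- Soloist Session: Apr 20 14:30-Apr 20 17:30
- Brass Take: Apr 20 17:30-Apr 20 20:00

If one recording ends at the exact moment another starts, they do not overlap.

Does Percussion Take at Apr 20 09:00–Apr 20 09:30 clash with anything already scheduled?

Tech Block: ends Apr 19 15:30 at or before Percussion Take starts Apr 20 09:00 → clear.
Tech Overdub: ends Apr 19 13:30 at or before Percussion Take starts Apr 20 09:00 → clear.
Full Overdub: ends Apr 19 16:30 at or before Percussion Take starts Apr 20 09:00 → clear.
Strings Block: ends Apr 19 23:00 at or before Percussion Take starts Apr 20 09:00 → clear.
Soloist Block: ends Apr 19 23:30 at or before Percussion Take starts Apr 20 09:00 → clear.
Strings Warm-up: starts Apr 20 10:30 at or after Percussion Take ends Apr 20 09:30 → clear.
Brass Rehearsal: starts Apr 20 11:00 at or after Percussion Take ends Apr 20 09:30 → clear.
Soloist Session: starts Apr 20 14:30 at or after Percussion Take ends Apr 20 09:30 → clear.
Brass Take: starts Apr 20 17:30 at or after Percussion Take ends Apr 20 09:30 → clear.

No — it doesn't clash with anything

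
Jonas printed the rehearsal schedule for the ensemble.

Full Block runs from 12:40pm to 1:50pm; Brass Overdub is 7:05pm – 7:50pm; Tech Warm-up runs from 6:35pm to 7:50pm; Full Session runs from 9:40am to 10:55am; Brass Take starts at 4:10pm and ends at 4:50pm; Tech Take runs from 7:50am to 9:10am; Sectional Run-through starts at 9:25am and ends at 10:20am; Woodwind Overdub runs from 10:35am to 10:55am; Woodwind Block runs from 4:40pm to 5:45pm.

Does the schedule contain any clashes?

Sorted by start: Tech Take, Sectional Run-through, Full Session, Woodwind Overdub, Full Block, Brass Take, Woodwind Block, Tech Warm-up, Brass Overdub.
Sectional Run-through starts after Tech Take ends, so Tech Take has no further overlaps.
Full Session starts before Sectional Run-through ends → Sectional Run-through and Full Session overlap.
That's a conflict, so the schedule is not conflict-free.

Yes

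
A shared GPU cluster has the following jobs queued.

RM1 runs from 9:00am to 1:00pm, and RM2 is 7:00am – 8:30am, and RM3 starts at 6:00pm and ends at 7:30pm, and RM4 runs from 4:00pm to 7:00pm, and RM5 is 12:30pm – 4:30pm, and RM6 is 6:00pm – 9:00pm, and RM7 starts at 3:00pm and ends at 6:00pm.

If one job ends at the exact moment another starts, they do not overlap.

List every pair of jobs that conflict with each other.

RM1 & RM5, RM3 & RM4, RM3 & RM6, RM4 & RM5, RM4 & RM6, RM4 & RM7, RM5 & RM7

Sorted by start: RM2, RM1, RM5, RM7, RM4, RM3, RM6.
RM1 starts after RM2 ends; RM2 is clear from here.
RM5 starts before RM1 ends → RM1 and RM5 overlap.
RM7 starts after RM1 ends; RM1 is clear from here.
RM7 starts before RM5 ends → RM5 and RM7 overlap.
RM4 starts before RM5 ends → RM5 and RM4 overlap.
RM3 starts after RM5 ends; RM5 is clear from here.
RM4 starts before RM7 ends → RM7 and RM4 overlap.
RM3 starts exactly when RM7 ends (back-to-back, no overlap); RM7 is clear from here.
RM3 starts before RM4 ends → RM4 and RM3 overlap.
RM6 starts before RM4 ends → RM4 and RM6 overlap.
RM6 starts before RM3 ends → RM3 and RM6 overlap.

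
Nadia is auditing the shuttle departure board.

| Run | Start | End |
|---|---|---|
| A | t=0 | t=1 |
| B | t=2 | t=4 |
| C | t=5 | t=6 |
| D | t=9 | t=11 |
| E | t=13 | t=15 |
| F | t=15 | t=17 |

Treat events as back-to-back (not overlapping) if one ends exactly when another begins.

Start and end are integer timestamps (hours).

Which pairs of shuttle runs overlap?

Check each pair: they overlap iff neither finishes before the other starts.
Sorted by start: A, B, C, D, E, F.
B starts after A ends — done with A.
C starts after B ends — done with B.
D starts after C ends — done with C.
E starts after D ends — done with D.
F starts exactly when E ends (back-to-back, no overlap).

none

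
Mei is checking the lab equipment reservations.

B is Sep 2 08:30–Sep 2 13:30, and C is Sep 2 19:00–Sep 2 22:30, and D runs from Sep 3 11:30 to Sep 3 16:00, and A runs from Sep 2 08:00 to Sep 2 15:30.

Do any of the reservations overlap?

Yes

Sorted by start: A, B, C, D.
B starts before A ends → A and B overlap.
That's a conflict, so the schedule is not conflict-free.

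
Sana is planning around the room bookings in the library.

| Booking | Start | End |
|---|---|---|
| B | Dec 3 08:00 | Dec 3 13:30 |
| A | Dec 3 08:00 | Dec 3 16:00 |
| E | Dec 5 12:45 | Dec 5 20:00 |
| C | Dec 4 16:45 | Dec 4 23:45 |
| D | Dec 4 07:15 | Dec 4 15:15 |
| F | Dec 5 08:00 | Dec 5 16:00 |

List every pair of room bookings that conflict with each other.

A & B, E & F

Sorted by start: A, B, D, C, F, E.
B starts before A ends → A and B overlap.
D starts after A ends, so A has no further overlaps.
D starts after B ends, so B has no further overlaps.
C starts after D ends, so D has no further overlaps.
F starts after C ends, so C has no further overlaps.
E starts before F ends → F and E overlap.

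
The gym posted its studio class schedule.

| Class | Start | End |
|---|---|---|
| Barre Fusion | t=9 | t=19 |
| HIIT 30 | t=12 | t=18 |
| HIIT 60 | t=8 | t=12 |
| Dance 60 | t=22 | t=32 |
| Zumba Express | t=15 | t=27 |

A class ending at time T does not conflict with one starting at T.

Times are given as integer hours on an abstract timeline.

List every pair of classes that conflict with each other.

Sorted by start: HIIT 60, Barre Fusion, HIIT 30, Zumba Express, Dance 60.
Barre Fusion starts before HIIT 60 ends → HIIT 60 and Barre Fusion overlap.
HIIT 30 starts exactly when HIIT 60 ends (back-to-back, no overlap), so nothing later overlaps HIIT 60 either.
HIIT 30 starts before Barre Fusion ends → Barre Fusion and HIIT 30 overlap.
Zumba Express starts before Barre Fusion ends → Barre Fusion and Zumba Express overlap.
Dance 60 starts after Barre Fusion ends.
Zumba Express starts before HIIT 30 ends → HIIT 30 and Zumba Express overlap.
Dance 60 starts after HIIT 30 ends.
Dance 60 starts before Zumba Express ends → Zumba Express and Dance 60 overlap.

Barre Fusion & HIIT 30, Barre Fusion & HIIT 60, Barre Fusion & Zumba Express, Dance 60 & Zumba Express, HIIT 30 & Zumba Express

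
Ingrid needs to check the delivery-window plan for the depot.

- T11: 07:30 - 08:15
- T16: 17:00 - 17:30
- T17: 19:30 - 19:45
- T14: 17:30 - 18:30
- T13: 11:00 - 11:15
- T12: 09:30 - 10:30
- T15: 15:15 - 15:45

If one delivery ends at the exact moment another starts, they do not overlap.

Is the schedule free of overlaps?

Sorted by start: T11, T12, T13, T15, T16, T14, T17.
T12 starts after T11 ends, so T11 has no further overlaps.
T13 starts after T12 ends, so T12 has no further overlaps.
T15 starts after T13 ends, so T13 has no further overlaps.
T16 starts after T15 ends, so T15 has no further overlaps.
T14 starts exactly when T16 ends (back-to-back, no overlap), so T16 has no further overlaps.
T17 starts after T14 ends.
Every pair is clear; the schedule has no overlaps.

Yes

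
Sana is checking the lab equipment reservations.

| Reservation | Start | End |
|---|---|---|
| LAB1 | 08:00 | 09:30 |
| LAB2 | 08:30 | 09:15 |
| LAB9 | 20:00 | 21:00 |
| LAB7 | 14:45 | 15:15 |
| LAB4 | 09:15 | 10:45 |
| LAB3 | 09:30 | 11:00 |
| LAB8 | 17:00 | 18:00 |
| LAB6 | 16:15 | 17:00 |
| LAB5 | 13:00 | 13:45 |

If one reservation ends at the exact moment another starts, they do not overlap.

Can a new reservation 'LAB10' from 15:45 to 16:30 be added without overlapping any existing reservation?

LAB1: ends 09:30 at or before LAB10 starts 15:45 → clear.
LAB2: ends 09:15 at or before LAB10 starts 15:45 → clear.
LAB4: ends 10:45 at or before LAB10 starts 15:45 → clear.
LAB3: ends 11:00 at or before LAB10 starts 15:45 → clear.
LAB5: ends 13:45 at or before LAB10 starts 15:45 → clear.
LAB7: ends 15:15 at or before LAB10 starts 15:45 → clear.
LAB6: starts 16:15 before LAB10 ends 16:30, and ends 17:00 after LAB10 starts 15:45 → overlap.
LAB8: starts 17:00 at or after LAB10 ends 16:30 → clear.
LAB9: starts 20:00 at or after LAB10 ends 16:30 → clear.
LAB10 overlaps LAB6.

No — it overlaps LAB6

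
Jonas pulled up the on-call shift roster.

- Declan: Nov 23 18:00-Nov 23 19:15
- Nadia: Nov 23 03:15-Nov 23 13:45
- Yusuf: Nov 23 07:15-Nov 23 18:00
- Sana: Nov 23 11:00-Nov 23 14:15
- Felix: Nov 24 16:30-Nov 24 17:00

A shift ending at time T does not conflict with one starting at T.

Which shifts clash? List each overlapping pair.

Check each pair: they overlap iff neither finishes before the other starts.
Sorted by start: Nadia, Yusuf, Sana, Declan, Felix.
Yusuf starts before Nadia ends → Nadia and Yusuf overlap.
Sana starts before Nadia ends → Nadia and Sana overlap.
Declan starts after Nadia ends; Nadia is clear from here.
Sana starts before Yusuf ends → Yusuf and Sana overlap.
Declan starts exactly when Yusuf ends (back-to-back, no overlap); Yusuf is clear from here.
Declan starts after Sana ends; Sana is clear from here.
Felix starts after Declan ends.

Nadia & Sana, Nadia & Yusuf, Sana & Yusuf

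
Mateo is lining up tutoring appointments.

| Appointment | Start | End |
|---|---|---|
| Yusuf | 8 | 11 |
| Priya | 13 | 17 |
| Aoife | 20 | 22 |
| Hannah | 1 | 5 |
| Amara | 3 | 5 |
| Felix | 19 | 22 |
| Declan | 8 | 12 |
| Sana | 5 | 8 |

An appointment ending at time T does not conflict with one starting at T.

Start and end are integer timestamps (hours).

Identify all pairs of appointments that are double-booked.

Sorted by start: Hannah, Amara, Sana, Yusuf, Declan, Priya, Felix, Aoife.
Amara starts before Hannah ends → Hannah and Amara overlap.
Sana starts exactly when Hannah ends (back-to-back, no overlap); Hannah is clear from here.
Sana starts exactly when Amara ends (back-to-back, no overlap); Amara is clear from here.
Yusuf starts exactly when Sana ends (back-to-back, no overlap); Sana is clear from here.
Declan starts before Yusuf ends → Yusuf and Declan overlap.
Priya starts after Yusuf ends; Yusuf is clear from here.
Priya starts after Declan ends; Declan is clear from here.
Felix starts after Priya ends; Priya is clear from here.
Aoife starts before Felix ends → Felix and Aoife overlap.

Amara & Hannah, Aoife & Felix, Declan & Yusuf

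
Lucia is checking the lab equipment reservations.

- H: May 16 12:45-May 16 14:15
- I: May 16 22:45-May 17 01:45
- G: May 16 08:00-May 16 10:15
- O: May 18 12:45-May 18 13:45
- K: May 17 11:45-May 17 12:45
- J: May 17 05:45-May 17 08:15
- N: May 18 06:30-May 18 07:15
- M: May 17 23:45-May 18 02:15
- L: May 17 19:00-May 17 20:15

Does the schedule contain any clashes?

Two intervals overlap when each starts before the other ends.
Sorted by start: G, H, I, J, K, L, M, N, O.
H starts after G ends, so G has no further overlaps.
I starts after H ends, so H has no further overlaps.
J starts after I ends, so I has no further overlaps.
K starts after J ends, so J has no further overlaps.
L starts after K ends, so K has no further overlaps.
M starts after L ends, so L has no further overlaps.
N starts after M ends, so M has no further overlaps.
O starts after N ends.
Every pair is clear; the schedule has no overlaps.

No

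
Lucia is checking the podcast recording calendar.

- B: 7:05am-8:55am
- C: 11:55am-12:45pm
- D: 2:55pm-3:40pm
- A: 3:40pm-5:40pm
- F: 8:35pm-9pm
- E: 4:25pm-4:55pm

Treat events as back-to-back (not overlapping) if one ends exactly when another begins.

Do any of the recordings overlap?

Check each pair: they overlap iff neither finishes before the other starts.
Sorted by start: B, C, D, A, E, F.
C starts after B ends — done with B.
D starts after C ends — done with C.
A starts exactly when D ends (back-to-back, no overlap) — done with D.
E starts before A ends → A and E overlap.
That's a conflict, so the schedule is not conflict-free.

Yes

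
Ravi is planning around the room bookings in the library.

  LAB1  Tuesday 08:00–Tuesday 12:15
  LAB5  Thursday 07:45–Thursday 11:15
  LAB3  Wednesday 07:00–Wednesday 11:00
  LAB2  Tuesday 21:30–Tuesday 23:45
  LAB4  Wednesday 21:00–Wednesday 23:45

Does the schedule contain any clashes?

Two intervals overlap when each starts before the other ends.
Sorted by start: LAB1, LAB2, LAB3, LAB4, LAB5.
LAB2 starts after LAB1 ends, so nothing later overlaps LAB1 either.
LAB3 starts after LAB2 ends, so nothing later overlaps LAB2 either.
LAB4 starts after LAB3 ends, so nothing later overlaps LAB3 either.
LAB5 starts after LAB4 ends.
Every pair is clear; the schedule has no overlaps.

No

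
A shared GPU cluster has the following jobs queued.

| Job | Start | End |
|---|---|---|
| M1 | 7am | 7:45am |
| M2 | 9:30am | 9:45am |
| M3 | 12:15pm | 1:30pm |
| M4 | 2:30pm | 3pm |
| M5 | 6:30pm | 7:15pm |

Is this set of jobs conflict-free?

Yes

Sorted by start: M1, M2, M3, M4, M5.
M2 starts after M1 ends, so M1 has no further overlaps.
M3 starts after M2 ends, so M2 has no further overlaps.
M4 starts after M3 ends, so M3 has no further overlaps.
M5 starts after M4 ends.
Every pair is clear; the schedule has no overlaps.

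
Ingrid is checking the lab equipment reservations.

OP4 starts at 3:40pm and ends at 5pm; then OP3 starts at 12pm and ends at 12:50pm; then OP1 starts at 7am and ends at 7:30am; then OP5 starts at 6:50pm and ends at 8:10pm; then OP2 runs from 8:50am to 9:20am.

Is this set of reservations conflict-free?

Sorted by start: OP1, OP2, OP3, OP4, OP5.
OP2 starts after OP1 ends — done with OP1.
OP3 starts after OP2 ends — done with OP2.
OP4 starts after OP3 ends — done with OP3.
OP5 starts after OP4 ends.
Every pair is clear; the schedule has no overlaps.

Yes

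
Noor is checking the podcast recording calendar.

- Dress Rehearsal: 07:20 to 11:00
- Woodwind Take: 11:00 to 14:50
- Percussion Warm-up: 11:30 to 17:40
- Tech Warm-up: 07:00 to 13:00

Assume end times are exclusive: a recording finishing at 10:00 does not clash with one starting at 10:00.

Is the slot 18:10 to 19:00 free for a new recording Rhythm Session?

Tech Warm-up: ends 13:00 at or before Rhythm Session starts 18:10 → clear.
Dress Rehearsal: ends 11:00 at or before Rhythm Session starts 18:10 → clear.
Woodwind Take: ends 14:50 at or before Rhythm Session starts 18:10 → clear.
Percussion Warm-up: ends 17:40 at or before Rhythm Session starts 18:10 → clear.

Yes — the slot is free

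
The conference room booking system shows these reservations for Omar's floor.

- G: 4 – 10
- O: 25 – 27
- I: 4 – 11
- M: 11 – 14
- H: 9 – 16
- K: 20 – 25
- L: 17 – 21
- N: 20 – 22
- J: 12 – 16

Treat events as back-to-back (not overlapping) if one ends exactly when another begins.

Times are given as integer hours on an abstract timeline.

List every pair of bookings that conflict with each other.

Sorted by start: G, I, H, M, J, L, K, N, O.
I starts before G ends → G and I overlap.
H starts before G ends → G and H overlap.
M starts after G ends, so G has no further overlaps.
H starts before I ends → I and H overlap.
M starts exactly when I ends (back-to-back, no overlap), so I has no further overlaps.
M starts before H ends → H and M overlap.
J starts before H ends → H and J overlap.
L starts after H ends, so H has no further overlaps.
J starts before M ends → M and J overlap.
L starts after M ends, so M has no further overlaps.
L starts after J ends, so J has no further overlaps.
K starts before L ends → L and K overlap.
N starts before L ends → L and N overlap.
O starts after L ends.
N starts before K ends → K and N overlap.
O starts exactly when K ends (back-to-back, no overlap).
O starts after N ends.

G & H, G & I, H & I, H & J, H & M, J & M, K & L, K & N, L & N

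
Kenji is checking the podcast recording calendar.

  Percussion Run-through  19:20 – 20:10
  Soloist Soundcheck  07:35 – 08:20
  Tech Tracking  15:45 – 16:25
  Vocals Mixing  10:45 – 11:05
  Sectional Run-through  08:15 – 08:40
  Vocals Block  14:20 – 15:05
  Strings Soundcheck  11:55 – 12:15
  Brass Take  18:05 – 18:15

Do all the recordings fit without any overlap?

No

Sorted by start: Soloist Soundcheck, Sectional Run-through, Vocals Mixing, Strings Soundcheck, Vocals Block, Tech Tracking, Brass Take, Percussion Run-through.
Sectional Run-through starts before Soloist Soundcheck ends → Soloist Soundcheck and Sectional Run-through overlap.
That's a conflict, so the schedule is not conflict-free.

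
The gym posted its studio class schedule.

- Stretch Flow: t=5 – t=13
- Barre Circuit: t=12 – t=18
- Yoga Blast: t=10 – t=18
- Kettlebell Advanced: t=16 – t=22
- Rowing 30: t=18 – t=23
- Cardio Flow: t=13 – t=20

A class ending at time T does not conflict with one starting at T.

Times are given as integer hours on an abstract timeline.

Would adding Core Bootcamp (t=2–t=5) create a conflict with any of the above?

No — it doesn't clash with anything

Stretch Flow: starts t=5 at or after Core Bootcamp ends t=5 → clear.
Yoga Blast: starts t=10 at or after Core Bootcamp ends t=5 → clear.
Barre Circuit: starts t=12 at or after Core Bootcamp ends t=5 → clear.
Cardio Flow: starts t=13 at or after Core Bootcamp ends t=5 → clear.
Kettlebell Advanced: starts t=16 at or after Core Bootcamp ends t=5 → clear.
Rowing 30: starts t=18 at or after Core Bootcamp ends t=5 → clear.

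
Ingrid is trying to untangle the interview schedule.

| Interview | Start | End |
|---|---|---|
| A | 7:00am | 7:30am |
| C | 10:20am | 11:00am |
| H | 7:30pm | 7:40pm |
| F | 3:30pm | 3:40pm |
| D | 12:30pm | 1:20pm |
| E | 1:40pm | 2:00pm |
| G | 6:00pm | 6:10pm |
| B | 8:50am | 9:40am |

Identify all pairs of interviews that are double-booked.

no conflicts

Sorted by start: A, B, C, D, E, F, G, H.
B starts after A ends; A is clear from here.
C starts after B ends; B is clear from here.
D starts after C ends; C is clear from here.
E starts after D ends; D is clear from here.
F starts after E ends; E is clear from here.
G starts after F ends; F is clear from here.
H starts after G ends.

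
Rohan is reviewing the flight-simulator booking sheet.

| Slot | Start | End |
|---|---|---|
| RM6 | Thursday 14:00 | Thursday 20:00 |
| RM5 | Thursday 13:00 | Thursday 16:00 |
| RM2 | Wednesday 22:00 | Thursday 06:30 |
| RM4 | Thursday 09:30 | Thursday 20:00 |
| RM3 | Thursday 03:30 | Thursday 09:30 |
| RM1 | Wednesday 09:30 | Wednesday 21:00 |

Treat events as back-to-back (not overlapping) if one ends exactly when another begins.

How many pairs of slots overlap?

Sorted by start: RM1, RM2, RM3, RM4, RM5, RM6.
RM2 starts after RM1 ends; RM1 is clear from here.
RM3 starts before RM2 ends → RM2 and RM3 overlap.
RM4 starts after RM2 ends; RM2 is clear from here.
RM4 starts exactly when RM3 ends (back-to-back, no overlap); RM3 is clear from here.
RM5 starts before RM4 ends → RM4 and RM5 overlap.
RM6 starts before RM4 ends → RM4 and RM6 overlap.
RM6 starts before RM5 ends → RM5 and RM6 overlap.
Overlapping pairs: RM2 & RM3, RM4 & RM5, RM4 & RM6, RM5 & RM6 — 4 in total.

4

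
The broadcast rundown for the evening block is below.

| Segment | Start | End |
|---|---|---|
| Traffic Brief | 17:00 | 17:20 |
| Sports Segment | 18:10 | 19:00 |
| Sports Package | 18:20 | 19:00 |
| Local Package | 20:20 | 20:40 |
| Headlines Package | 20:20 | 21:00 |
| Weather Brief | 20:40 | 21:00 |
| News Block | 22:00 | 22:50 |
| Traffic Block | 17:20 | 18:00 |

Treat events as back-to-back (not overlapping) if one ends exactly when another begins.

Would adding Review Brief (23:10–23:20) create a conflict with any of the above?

No — it doesn't clash with anything

Traffic Brief: ends 17:20 at or before Review Brief starts 23:10 → clear.
Traffic Block: ends 18:00 at or before Review Brief starts 23:10 → clear.
Sports Segment: ends 19:00 at or before Review Brief starts 23:10 → clear.
Sports Package: ends 19:00 at or before Review Brief starts 23:10 → clear.
Local Package: ends 20:40 at or before Review Brief starts 23:10 → clear.
Headlines Package: ends 21:00 at or before Review Brief starts 23:10 → clear.
Weather Brief: ends 21:00 at or before Review Brief starts 23:10 → clear.
News Block: ends 22:50 at or before Review Brief starts 23:10 → clear.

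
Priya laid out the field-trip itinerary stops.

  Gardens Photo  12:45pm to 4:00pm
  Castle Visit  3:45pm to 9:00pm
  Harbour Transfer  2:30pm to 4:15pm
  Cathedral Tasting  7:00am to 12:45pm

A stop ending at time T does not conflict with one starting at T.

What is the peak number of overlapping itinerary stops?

Sweep the timeline, counting +1 at each start and −1 at each end (ends before starts at a tie):
7:00am start Cathedral Tasting → 1
12:45pm end Cathedral Tasting → 0
12:45pm start Gardens Photo → 1
2:30pm start Harbour Transfer → 2
3:45pm start Castle Visit → 3
4:00pm end Gardens Photo → 2
4:15pm end Harbour Transfer → 1
9:00pm end Castle Visit → 0
Peak is 3, at 3:45pm (Castle Visit, Gardens Photo, Harbour Transfer).

3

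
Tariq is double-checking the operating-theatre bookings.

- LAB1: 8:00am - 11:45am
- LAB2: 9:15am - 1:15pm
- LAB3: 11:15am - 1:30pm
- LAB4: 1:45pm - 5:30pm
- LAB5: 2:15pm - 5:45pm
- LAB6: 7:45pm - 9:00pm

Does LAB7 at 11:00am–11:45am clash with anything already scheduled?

LAB1: starts 8:00am before LAB7 ends 11:45am, and ends 11:45am after LAB7 starts 11:00am → overlap.
LAB2: starts 9:15am before LAB7 ends 11:45am, and ends 1:15pm after LAB7 starts 11:00am → overlap.
LAB3: starts 11:15am before LAB7 ends 11:45am, and ends 1:30pm after LAB7 starts 11:00am → overlap.
LAB4: starts 1:45pm at or after LAB7 ends 11:45am → clear.
LAB5: starts 2:15pm at or after LAB7 ends 11:45am → clear.
LAB6: starts 7:45pm at or after LAB7 ends 11:45am → clear.
LAB7 overlaps LAB1, LAB2, LAB3.

Yes — it overlaps LAB1, LAB2, LAB3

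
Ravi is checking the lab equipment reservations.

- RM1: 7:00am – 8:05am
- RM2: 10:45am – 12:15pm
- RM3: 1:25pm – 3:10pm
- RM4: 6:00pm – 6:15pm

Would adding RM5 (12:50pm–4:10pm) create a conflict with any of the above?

RM1: ends 8:05am at or before RM5 starts 12:50pm → clear.
RM2: ends 12:15pm at or before RM5 starts 12:50pm → clear.
RM3: starts 1:25pm before RM5 ends 4:10pm, and ends 3:10pm after RM5 starts 12:50pm → overlap.
RM4: starts 6:00pm at or after RM5 ends 4:10pm → clear.
RM5 overlaps RM3.

Yes — it overlaps RM3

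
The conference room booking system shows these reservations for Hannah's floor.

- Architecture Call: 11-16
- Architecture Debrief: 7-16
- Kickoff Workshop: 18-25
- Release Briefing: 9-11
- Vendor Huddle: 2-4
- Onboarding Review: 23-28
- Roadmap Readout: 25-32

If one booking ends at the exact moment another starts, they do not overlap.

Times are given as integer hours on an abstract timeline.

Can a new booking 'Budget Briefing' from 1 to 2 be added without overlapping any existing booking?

Vendor Huddle: starts 2 at or after Budget Briefing ends 2 → clear.
Architecture Debrief: starts 7 at or after Budget Briefing ends 2 → clear.
Release Briefing: starts 9 at or after Budget Briefing ends 2 → clear.
Architecture Call: starts 11 at or after Budget Briefing ends 2 → clear.
Kickoff Workshop: starts 18 at or after Budget Briefing ends 2 → clear.
Onboarding Review: starts 23 at or after Budget Briefing ends 2 → clear.
Roadmap Readout: starts 25 at or after Budget Briefing ends 2 → clear.

Yes — the slot is free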